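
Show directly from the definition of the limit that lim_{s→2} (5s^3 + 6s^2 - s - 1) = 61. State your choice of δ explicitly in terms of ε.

δ = min(1, ε/124)

Fix ε > 0. We want δ > 0 such that 0 < |s − 2| < δ implies |(5s^3 + 6s^2 - s - 1) − 61| < ε.
(5s^3 + 6s^2 - s - 1) − 61 = 5s^3 + 6s^2 - s - 62 = (s − 2)(5s^2 + 16s + 31).
So |(5s^3 + 6s^2 - s - 1) − 61| = |s − 2|·|5s^2 + 16s + 31|.
Assume first that |s − 2| < 1, so |s| < 3. Then |5s^2 + 16s + 31| ≤ 5·3^2 + 16·3 + 31 = 124.
Hence |(5s^3 + 6s^2 - s - 1) − 61| ≤ 124|s − 2| < ε provided |s − 2| < ε/124.
Take δ = min(1, ε/124). Then 0 < |s − 2| < δ gives both |s − 2| < 1 and |s − 2| < ε/124, so |(5s^3 + 6s^2 - s - 1) − 61| < ε.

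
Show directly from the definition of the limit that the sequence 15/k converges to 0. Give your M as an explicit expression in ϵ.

Suppose ϵ > 0. For k ≥ 1, |15/k − 0| = 15/(k) ≤ 15/k.
We need 15/k < ϵ, i.e. k > 15/ϵ.
Take M = 15/ϵ. If k > M then |15/k| ≤ 15/k < ϵ.

M = 15/ϵ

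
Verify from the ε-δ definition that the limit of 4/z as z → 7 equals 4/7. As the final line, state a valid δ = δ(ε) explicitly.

δ = min(7/2, (49/8)ε)

Suppose ε > 0. We seek δ > 0 such that 0 < |z − 7| < δ implies |4/z − (4/7)| < ε.
|4/z − (4/7)| = 4·|7 − z|/(7·|z|) = 4|z − 7|/(7|z|).
Restrict δ ≤ 7/2. Then |z − 7| < 7/2 gives |z| > 7/2, so 7|z| > 49/2.
Then |4/z − (4/7)| < 4|z − 7|/(49/2), which is < ε when |z − 7| < (49/8)ε.
Take δ = min(7/2, (49/8)ε). Then 0 < |z − 7| < δ gives both |z − 7| < 7/2 and |z − 7| < (49/8)ε, so |4/z − (4/7)| < ε.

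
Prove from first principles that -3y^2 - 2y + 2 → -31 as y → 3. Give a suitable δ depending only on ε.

δ = min(1, ε/23)

Let ε > 0 be given. We want δ > 0 such that 0 < |y − 3| < δ implies |(-3y^2 - 2y + 2) + 31| < ε.
(-3y^2 - 2y + 2) + 31 = -3y^2 - 2y + 33 = (y − 3)(-3y - 11).
So |(-3y^2 - 2y + 2) + 31| = |y − 3|·|-3y - 11|.
Assume first that |y − 3| < 1, so |y| < 4. Then |-3y - 11| ≤ 3·4 + 11 = 23.
Hence |(-3y^2 - 2y + 2) + 31| ≤ 23|y − 3| < ε provided |y − 3| < ε/23.
Take δ = min(1, ε/23). Then 0 < |y − 3| < δ gives both |y − 3| < 1 and |y − 3| < ε/23, so |(-3y^2 - 2y + 2) + 31| < ε.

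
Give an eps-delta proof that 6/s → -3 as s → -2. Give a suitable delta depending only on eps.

Let eps > 0. We seek delta > 0 such that 0 < |s + 2| < delta implies |6/s + 3| < eps.
|6/s + 3| = 6·|-2 − s|/(2·|s|) = 6|s + 2|/(2|s|).
Require delta ≤ 1 so that |s| > 2 − 1 = 1, hence 2|s| > 2.
Then |6/s + 3| < 6|s + 2|/2, which is < eps when |s + 2| < (1/3)eps.
Take delta = min(1, (1/3)eps). Then 0 < |s + 2| < delta gives both |s + 2| < 1 and |s + 2| < (1/3)eps, so |6/s + 3| < eps.

delta = min(1, (1/3)eps)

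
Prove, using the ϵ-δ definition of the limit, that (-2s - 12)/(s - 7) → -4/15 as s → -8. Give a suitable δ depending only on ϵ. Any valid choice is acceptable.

Fix ϵ > 0. We want δ > 0 with 0 < |s + 8| < δ ⇒ |(-2s - 12)/(s - 7) + 4/15| < ϵ.
Combining over a common denominator, (-2s - 12)/(s - 7) + 4/15 = [(-2s - 12)·(-15) − 4·(s - 7)] / [(-15)·(s - 7)] = 26(s + 8) / ((-15)(s - 7)).
So |(-2s - 12)/(s - 7) + 4/15| = 26|s + 8| / (15·|s − 7|).
Restrict δ ≤ 15/2. Then |s + 8| < 15/2 gives |s − 7| = |(s + 8) + (-15)| ≥ 15 − 15/2 = 15/2.
Hence |(-2s - 12)/(s - 7) + 4/15| < 26|s + 8|/(15·(15/2)) = (52/225)|s + 8|, which is < ϵ once |s + 8| < (225/52)ϵ.
Take δ = min(15/2, (225/52)ϵ). Then 0 < |s + 8| < δ forces both bounds, so |(-2s - 12)/(s - 7) + 4/15| < ϵ.

δ = min(15/2, (225/52)ϵ)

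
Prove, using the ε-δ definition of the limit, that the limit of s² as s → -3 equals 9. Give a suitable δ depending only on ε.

Let ε > 0. We seek δ > 0 with 0 < |s + 3| < δ ⇒ |s² − 9| < ε.
Factor: s² − 9 = (s + 3)(s - 3), so |s² − 9| = |s + 3|·|s - 3|.
Restrict δ ≤ 1. Then |s + 3| < 1 gives |s| < 4, so by the triangle inequality |s - 3| ≤ 4 + 3 = 7.
Hence |s² − 9| ≤ 7|s + 3|, which is < ε once |s + 3| < ε/7.
Take δ = min(1, ε/7). If 0 < |s + 3| < δ then both bounds hold and |s² − 9| ≤ 7|s + 3| < 7·(ε/7) = ε.

δ = min(1, ε/7)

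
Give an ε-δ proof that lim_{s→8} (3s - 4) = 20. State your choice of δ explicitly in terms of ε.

δ = ε/3

Let ε > 0 be given. We need δ > 0 so that 0 < |s − 8| < δ implies |(3s - 4) − 20| < ε.
Since (3s - 4) − 20 = 3(s − 8), we have |(3s - 4) − 20| = 3|s − 8|.
So 3|s − 8| < ε exactly when |s − 8| < ε/3.
Choosing δ = ε/3 gives |(3s - 4) − 20| = 3|s − 8| < ε whenever |s − 8| < δ.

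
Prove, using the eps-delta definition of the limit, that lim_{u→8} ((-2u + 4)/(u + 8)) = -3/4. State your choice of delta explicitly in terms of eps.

delta = min(8, (32/5)eps)

Let eps > 0 be given. We want delta > 0 with 0 < |u − 8| < delta ⇒ |(-2u + 4)/(u + 8) + 3/4| < eps.
Combining over a common denominator, (-2u + 4)/(u + 8) + 3/4 = [(-2u + 4)·16 − (-12)·(u + 8)] / [16·(u + 8)] = -20(u − 8) / (16(u + 8)).
So |(-2u + 4)/(u + 8) + 3/4| = 20|u − 8| / (16·|u + 8|).
Restrict delta ≤ 8. Then |u − 8| < 8 gives |u + 8| = |(u − 8) + 16| ≥ 16 − 8 = 8.
Hence |(-2u + 4)/(u + 8) + 3/4| < 20|u − 8|/(16·8) = (5/32)|u − 8|, which is < eps once |u − 8| < (32/5)eps.
Take delta = min(8, (32/5)eps). Then 0 < |u − 8| < delta forces both bounds, so |(-2u + 4)/(u + 8) + 3/4| < eps.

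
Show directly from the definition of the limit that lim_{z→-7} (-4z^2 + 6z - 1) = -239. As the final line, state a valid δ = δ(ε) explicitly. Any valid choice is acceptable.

δ = min(1, ε/66)

Suppose ε > 0. We want δ > 0 such that 0 < |z + 7| < δ implies |(-4z^2 + 6z - 1) + 239| < ε.
(-4z^2 + 6z - 1) + 239 = -4z^2 + 6z + 238 = (z + 7)(-4z + 34).
So |(-4z^2 + 6z - 1) + 239| = |z + 7|·|-4z + 34|.
Assume first that |z + 7| < 1, so |z| < 8. Then |-4z + 34| ≤ 4·8 + 34 = 66.
Hence |(-4z^2 + 6z - 1) + 239| ≤ 66|z + 7| < ε provided |z + 7| < ε/66.
Take δ = min(1, ε/66). Then 0 < |z + 7| < δ gives both |z + 7| < 1 and |z + 7| < ε/66, so |(-4z^2 + 6z - 1) + 239| < ε.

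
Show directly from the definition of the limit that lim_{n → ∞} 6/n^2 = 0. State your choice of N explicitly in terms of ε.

N = (6/ε)^{1/2}

Fix ε > 0. For n ≥ 1, |6/n^2 − 0| = 6/n^2.
6/n^2 < ε ⇔ n^2 > 6/ε ⇔ n > (6/ε)^{1/2}.
Take N = (6/ε)^{1/2}. Then n > N implies 6/n^2 < ε.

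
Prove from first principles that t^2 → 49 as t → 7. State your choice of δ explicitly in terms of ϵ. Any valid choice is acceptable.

δ = min(1, ϵ/15)

Suppose ϵ > 0. We seek δ > 0 with 0 < |t − 7| < δ ⇒ |t^2 − 49| < ϵ.
Factor: t^2 − 49 = (t − 7)(t + 7), so |t^2 − 49| = |t − 7|·|t + 7|.
Restrict δ ≤ 1. Then |t − 7| < 1 gives |t| < 8, so by the triangle inequality |t + 7| ≤ 8 + 7 = 15.
Hence |t^2 − 49| ≤ 15|t − 7|, which is < ϵ once |t − 7| < ϵ/15.
Take δ = min(1, ϵ/15). If 0 < |t − 7| < δ then both bounds hold and |t^2 − 49| ≤ 15|t − 7| < 15·(ϵ/15) = ϵ.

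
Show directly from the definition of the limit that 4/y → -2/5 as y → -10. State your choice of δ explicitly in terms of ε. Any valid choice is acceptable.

Suppose ε > 0. We seek δ > 0 such that 0 < |y + 10| < δ implies |4/y + 2/5| < ε.
|4/y + 2/5| = 4·|-10 − y|/(10·|y|) = 4|y + 10|/(10|y|).
Restrict δ ≤ 5. Then |y + 10| < 5 gives |y| > 5, so 10|y| > 50.
Then |4/y + 2/5| < 4|y + 10|/50, which is < ε when |y + 10| < (25/2)ε.
Take δ = min(5, (25/2)ε). Then 0 < |y + 10| < δ gives both |y + 10| < 5 and |y + 10| < (25/2)ε, so |4/y + 2/5| < ε.

δ = min(5, (25/2)ε)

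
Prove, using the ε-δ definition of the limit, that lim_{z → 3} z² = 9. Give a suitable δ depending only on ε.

Let ε > 0. We seek δ > 0 with 0 < |z − 3| < δ ⇒ |z² − 9| < ε.
Factor: z² − 9 = (z − 3)(z + 3), so |z² − 9| = |z − 3|·|z + 3|.
Impose δ ≤ 1 so that |z| < 4; then |z + 3| ≤ 7.
Hence |z² − 9| ≤ 7|z − 3|, which is < ε once |z − 3| < ε/7.
Take δ = min(1, ε/7). If 0 < |z − 3| < δ then both bounds hold and |z² − 9| ≤ 7|z − 3| < 7·(ε/7) = ε.

δ = min(1, ε/7)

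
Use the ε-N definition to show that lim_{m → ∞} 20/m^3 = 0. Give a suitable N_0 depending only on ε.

N_0 = (20/ε)^{1/3}

Suppose ε > 0. For m ≥ 1, |20/m^3 − 0| = 20/m^3.
20/m^3 < ε ⇔ m^3 > 20/ε ⇔ m > (20/ε)^{1/3}.
Take N_0 = (20/ε)^{1/3}. Then m > N_0 implies 20/m^3 < ε.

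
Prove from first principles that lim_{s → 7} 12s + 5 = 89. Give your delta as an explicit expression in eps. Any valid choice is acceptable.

delta = eps/12

Suppose eps > 0. We need delta > 0 so that 0 < |s − 7| < delta implies |(12s + 5) − 89| < eps.
|(12s + 5) − 89| = |12s - 84| = 12|s − 7|.
So 12|s − 7| < eps exactly when |s − 7| < eps/12.
Choosing delta = eps/12 gives |(12s + 5) − 89| = 12|s − 7| < eps whenever |s − 7| < delta.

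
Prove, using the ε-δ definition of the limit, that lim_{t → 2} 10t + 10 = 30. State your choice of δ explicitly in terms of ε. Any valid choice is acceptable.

Suppose ε > 0. We need δ > 0 so that 0 < |t − 2| < δ implies |(10t + 10) − 30| < ε.
Since (10t + 10) − 30 = 10(t − 2), we have |(10t + 10) − 30| = 10|t − 2|.
Thus it suffices that |t − 2| < ε/10.
Choosing δ = ε/10 gives |(10t + 10) − 30| = 10|t − 2| < ε whenever |t − 2| < δ.

δ = ε/10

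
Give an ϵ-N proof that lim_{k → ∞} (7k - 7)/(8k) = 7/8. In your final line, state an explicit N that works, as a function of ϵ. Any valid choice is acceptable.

Let ϵ > 0. For k ≥ 1, |(7k - 7)/(8k) − (7/8)| = |-56|/(8(8k)) = 56/(8(8k)).
Since 8k ≥ 8k for k ≥ 1, this is ≤ 56/(8·8k) = (7/8)/k.
So |(7k - 7)/(8k) − (7/8)| < ϵ whenever k > (7/8)/ϵ.
Take N = (7/8)/ϵ. If k > N then |(7k - 7)/(8k) − (7/8)| ≤ (7/8)/k < ϵ.

N = (7/8)/ϵ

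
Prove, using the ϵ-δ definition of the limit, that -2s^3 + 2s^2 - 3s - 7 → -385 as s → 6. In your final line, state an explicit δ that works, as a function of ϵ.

δ = min(1, ϵ/231)

Let ϵ > 0. We want δ > 0 such that 0 < |s − 6| < δ implies |(-2s^3 + 2s^2 - 3s - 7) + 385| < ϵ.
(-2s^3 + 2s^2 - 3s - 7) + 385 = -2s^3 + 2s^2 - 3s + 378 = (s − 6)(-2s^2 - 10s - 63).
So |(-2s^3 + 2s^2 - 3s - 7) + 385| = |s − 6|·|-2s^2 - 10s - 63|.
Assume first that |s − 6| < 1, so |s| < 7. Then |-2s^2 - 10s - 63| ≤ 2·7^2 + 10·7 + 63 = 231.
Hence |(-2s^3 + 2s^2 - 3s - 7) + 385| ≤ 231|s − 6| < ϵ provided |s − 6| < ϵ/231.
Choosing δ = min(1, ϵ/231) ensures both conditions, hence |(-2s^3 + 2s^2 - 3s - 7) + 385| < ϵ.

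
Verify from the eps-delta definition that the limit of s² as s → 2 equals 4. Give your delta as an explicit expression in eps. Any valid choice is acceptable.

delta = min(2, eps/6)

Fix eps > 0. We seek delta > 0 with 0 < |s − 2| < delta ⇒ |s² − 4| < eps.
Factor: s² − 4 = (s − 2)(s + 2), so |s² − 4| = |s − 2|·|s + 2|.
Restrict delta ≤ 2. Then |s − 2| < 2 gives |s| < 4, so by the triangle inequality |s + 2| ≤ 4 + 2 = 6.
Hence |s² − 4| ≤ 6|s − 2|, which is < eps once |s − 2| < eps/6.
Take delta = min(2, eps/6). If 0 < |s − 2| < delta then both bounds hold and |s² − 4| ≤ 6|s − 2| < 6·(eps/6) = eps.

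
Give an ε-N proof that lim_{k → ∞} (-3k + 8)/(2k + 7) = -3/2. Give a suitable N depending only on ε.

Fix ε > 0. For k ≥ 1, |(-3k + 8)/(2k + 7) + 3/2| = |37|/(2(2k + 7)) = 37/(2(2k + 7)).
Since 2k + 7 ≥ 2k for k ≥ 1, this is ≤ 37/(2·2k) = (37/4)/k.
So |(-3k + 8)/(2k + 7) + 3/2| < ε whenever k > (37/4)/ε.
Take N = (37/4)/ε. If k > N then |(-3k + 8)/(2k + 7) + 3/2| ≤ (37/4)/k < ε.

N = (37/4)/ε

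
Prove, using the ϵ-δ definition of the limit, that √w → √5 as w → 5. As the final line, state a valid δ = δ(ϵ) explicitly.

Let ϵ > 0 be given. We want δ > 0 such that 0 < |w − 5| < δ implies |√w − √5| < ϵ.
Multiplying by the conjugate, |√w − √5| = |w − 5|/(√w + √5).
Restrict δ ≤ 5 so that |w − 5| < 5 forces w > 0, and then √w + √5 > √5.
Hence |√w − √5| < |w − 5|/√5, which is < ϵ once |w − 5| < √5·ϵ.
Take δ = min(5, √5·ϵ). If 0 < |w − 5| < δ then w > 0 and |√w − √5| < |w − 5|/√5 < ϵ.

δ = min(5, √5·ϵ)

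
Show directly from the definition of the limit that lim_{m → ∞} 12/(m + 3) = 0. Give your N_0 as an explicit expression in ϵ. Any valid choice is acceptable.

N_0 = 12/ϵ

Fix ϵ > 0. For m ≥ 1, |12/(m + 3) − 0| = 12/(m + 3) ≤ 12/m.
We need 12/m < ϵ, i.e. m > 12/ϵ.
Take N_0 = 12/ϵ. If m > N_0 then |12/(m + 3)| ≤ 12/m < ϵ.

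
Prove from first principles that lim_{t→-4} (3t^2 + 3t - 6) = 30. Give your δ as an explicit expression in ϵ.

δ = min(2, ϵ/27)

Suppose ϵ > 0. We want δ > 0 such that 0 < |t + 4| < δ implies |(3t^2 + 3t - 6) − 30| < ϵ.
(3t^2 + 3t - 6) − 30 = 3t^2 + 3t - 36 = (t + 4)(3t - 9).
So |(3t^2 + 3t - 6) − 30| = |t + 4|·|3t - 9|.
Assume first that |t + 4| < 2, so |t| < 6. Then |3t - 9| ≤ 3·6 + 9 = 27.
Hence |(3t^2 + 3t - 6) − 30| ≤ 27|t + 4| < ϵ provided |t + 4| < ϵ/27.
Take δ = min(2, ϵ/27). Then 0 < |t + 4| < δ gives both |t + 4| < 2 and |t + 4| < ϵ/27, so |(3t^2 + 3t - 6) − 30| < ϵ.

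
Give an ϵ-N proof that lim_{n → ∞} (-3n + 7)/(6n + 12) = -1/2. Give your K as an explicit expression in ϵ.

K = (13/6)/ϵ

Fix ϵ > 0. For n ≥ 1, |(-3n + 7)/(6n + 12) + 1/2| = |78|/(6(6n + 12)) = 78/(6(6n + 12)).
Since 6n + 12 ≥ 6n for n ≥ 1, this is ≤ 78/(6·6n) = (13/6)/n.
So |(-3n + 7)/(6n + 12) + 1/2| < ϵ whenever n > (13/6)/ϵ.
Take K = (13/6)/ϵ. If n > K then |(-3n + 7)/(6n + 12) + 1/2| ≤ (13/6)/n < ϵ.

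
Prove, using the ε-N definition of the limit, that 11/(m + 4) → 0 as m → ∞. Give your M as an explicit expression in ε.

M = 11/ε

Let ε > 0 be given. For m ≥ 1, |11/(m + 4) − 0| = 11/(m + 4) ≤ 11/m.
We need 11/m < ε, i.e. m > 11/ε.
Take M = 11/ε. If m > M then |11/(m + 4)| ≤ 11/m < ε.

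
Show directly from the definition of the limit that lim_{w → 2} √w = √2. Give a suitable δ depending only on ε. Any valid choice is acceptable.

δ = min(2, √2·ε)

Fix ε > 0. We want δ > 0 such that 0 < |w − 2| < δ implies |√w − √2| < ε.
Rationalise: √w − √2 = (w − 2)/(√w + √2), so |√w − √2| = |w − 2|/(√w + √2).
Restrict δ ≤ 2 so that |w − 2| < 2 forces w > 0, and then √w + √2 > √2.
Hence |√w − √2| < |w − 2|/√2, which is < ε once |w − 2| < √2·ε.
Take δ = min(2, √2·ε). If 0 < |w − 2| < δ then w > 0 and |√w − √2| < |w − 2|/√2 < ε.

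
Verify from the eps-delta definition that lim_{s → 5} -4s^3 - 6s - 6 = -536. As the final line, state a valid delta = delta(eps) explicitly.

delta = min(1, eps/370)

Fix eps > 0. We want delta > 0 such that 0 < |s − 5| < delta implies |(-4s^3 - 6s - 6) + 536| < eps.
(-4s^3 - 6s - 6) + 536 = -4s^3 - 6s + 530 = (s − 5)(-4s^2 - 20s - 106).
So |(-4s^3 - 6s - 6) + 536| = |s − 5|·|-4s^2 - 20s - 106|.
Require delta ≤ 1. Then |s − 5| < 1 gives |s| < 6, and by the triangle inequality |-4s^2 - 20s - 106| ≤ 4·6^2 + 20·6 + 106 = 370.
Hence |(-4s^3 - 6s - 6) + 536| ≤ 370|s − 5| < eps provided |s − 5| < eps/370.
Take delta = min(1, eps/370). Then 0 < |s − 5| < delta gives both |s − 5| < 1 and |s − 5| < eps/370, so |(-4s^3 - 6s - 6) + 536| < eps.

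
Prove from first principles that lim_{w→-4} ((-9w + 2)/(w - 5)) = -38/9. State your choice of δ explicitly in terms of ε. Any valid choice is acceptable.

Suppose ε > 0. We want δ > 0 with 0 < |w + 4| < δ ⇒ |(-9w + 2)/(w - 5) + 38/9| < ε.
Combining over a common denominator, (-9w + 2)/(w - 5) + 38/9 = [(-9w + 2)·(-9) − 38·(w - 5)] / [(-9)·(w - 5)] = 43(w + 4) / ((-9)(w - 5)).
So |(-9w + 2)/(w - 5) + 38/9| = 43|w + 4| / (9·|w − 5|).
Require δ ≤ 9/2, so |w − 5| ≥ |-9| − |w + 4| > 9 − 9/2 = 9/2.
Hence |(-9w + 2)/(w - 5) + 38/9| < 43|w + 4|/(9·(9/2)) = (86/81)|w + 4|, which is < ε once |w + 4| < (81/86)ε.
Take δ = min(9/2, (81/86)ε). Then 0 < |w + 4| < δ forces both bounds, so |(-9w + 2)/(w - 5) + 38/9| < ε.

δ = min(9/2, (81/86)ε)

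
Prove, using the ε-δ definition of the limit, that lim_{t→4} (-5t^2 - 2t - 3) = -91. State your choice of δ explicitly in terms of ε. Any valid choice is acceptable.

δ = min(1, ε/47)

Let ε > 0. We want δ > 0 such that 0 < |t − 4| < δ implies |(-5t^2 - 2t - 3) + 91| < ε.
(-5t^2 - 2t - 3) + 91 = -5t^2 - 2t + 88 = (t − 4)(-5t - 22).
So |(-5t^2 - 2t - 3) + 91| = |t − 4|·|-5t - 22|.
Assume first that |t − 4| < 1, so |t| < 5. Then |-5t - 22| ≤ 5·5 + 22 = 47.
Hence |(-5t^2 - 2t - 3) + 91| ≤ 47|t − 4| < ε provided |t − 4| < ε/47.
Choosing δ = min(1, ε/47) ensures both conditions, hence |(-5t^2 - 2t - 3) + 91| < ε.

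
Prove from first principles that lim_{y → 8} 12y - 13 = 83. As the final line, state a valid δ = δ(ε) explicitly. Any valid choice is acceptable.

δ = ε/12

Suppose ε > 0. We need δ > 0 so that 0 < |y − 8| < δ implies |(12y - 13) − 83| < ε.
|(12y - 13) − 83| = |12y - 96| = 12|y − 8|.
Thus it suffices that |y − 8| < ε/12.
Choosing δ = ε/12 gives |(12y - 13) − 83| = 12|y − 8| < ε whenever |y − 8| < δ.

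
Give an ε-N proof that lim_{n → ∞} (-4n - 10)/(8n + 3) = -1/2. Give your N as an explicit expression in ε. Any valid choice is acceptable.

Suppose ε > 0. For n ≥ 1, |(-4n - 10)/(8n + 3) + 1/2| = |-68|/(8(8n + 3)) = 68/(8(8n + 3)).
Since 8n + 3 ≥ 8n for n ≥ 1, this is ≤ 68/(8·8n) = (17/16)/n.
So |(-4n - 10)/(8n + 3) + 1/2| < ε whenever n > (17/16)/ε.
Take N = (17/16)/ε. If n > N then |(-4n - 10)/(8n + 3) + 1/2| ≤ (17/16)/n < ε.

N = (17/16)/ε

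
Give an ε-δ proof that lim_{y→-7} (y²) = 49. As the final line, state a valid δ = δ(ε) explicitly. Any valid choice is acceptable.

Fix ε > 0. We seek δ > 0 with 0 < |y + 7| < δ ⇒ |y² − 49| < ε.
Factor: y² − 49 = (y + 7)(y - 7), so |y² − 49| = |y + 7|·|y - 7|.
Impose δ ≤ 2 so that |y| < 9; then |y - 7| ≤ 16.
Hence |y² − 49| ≤ 16|y + 7|, which is < ε once |y + 7| < ε/16.
Take δ = min(2, ε/16). If 0 < |y + 7| < δ then both bounds hold and |y² − 49| ≤ 16|y + 7| < 16·(ε/16) = ε.

δ = min(2, ε/16)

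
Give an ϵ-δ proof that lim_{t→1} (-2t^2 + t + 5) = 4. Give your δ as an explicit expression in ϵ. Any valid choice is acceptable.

Fix ϵ > 0. We want δ > 0 such that 0 < |t − 1| < δ implies |(-2t^2 + t + 5) − 4| < ϵ.
(-2t^2 + t + 5) − 4 = -2t^2 + t + 1 = (t − 1)(-2t - 1).
So |(-2t^2 + t + 5) − 4| = |t − 1|·|-2t - 1|.
Assume first that |t − 1| < 1, so |t| < 2. Then |-2t - 1| ≤ 2·2 + 1 = 5.
Hence |(-2t^2 + t + 5) − 4| ≤ 5|t − 1| < ϵ provided |t − 1| < ϵ/5.
Take δ = min(1, ϵ/5). Then 0 < |t − 1| < δ gives both |t − 1| < 1 and |t − 1| < ϵ/5, so |(-2t^2 + t + 5) − 4| < ϵ.

δ = min(1, ϵ/5)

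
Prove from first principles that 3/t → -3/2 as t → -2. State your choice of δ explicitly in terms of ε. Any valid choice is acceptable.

Fix ε > 0. We seek δ > 0 such that 0 < |t + 2| < δ implies |3/t + 3/2| < ε.
|3/t + 3/2| = 3·|-2 − t|/(2·|t|) = 3|t + 2|/(2|t|).
Restrict δ ≤ 1. Then |t + 2| < 1 gives |t| > 1, so 2|t| > 2.
Then |3/t + 3/2| < 3|t + 2|/2, which is < ε when |t + 2| < (2/3)ε.
Take δ = min(1, (2/3)ε). Then 0 < |t + 2| < δ gives both |t + 2| < 1 and |t + 2| < (2/3)ε, so |3/t + 3/2| < ε.

δ = min(1, (2/3)ε)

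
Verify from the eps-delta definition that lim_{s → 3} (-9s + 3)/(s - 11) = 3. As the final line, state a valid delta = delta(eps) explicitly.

delta = min(4, (1/3)eps)

Suppose eps > 0. We want delta > 0 with 0 < |s − 3| < delta ⇒ |(-9s + 3)/(s - 11) − 3| < eps.
Combining over a common denominator, (-9s + 3)/(s - 11) − 3 = [(-9s + 3)·(-8) − (-24)·(s - 11)] / [(-8)·(s - 11)] = 96(s − 3) / ((-8)(s - 11)).
So |(-9s + 3)/(s - 11) − 3| = 96|s − 3| / (8·|s − 11|).
Require delta ≤ 4, so |s − 11| ≥ |-8| − |s − 3| > 8 − 4 = 4.
Hence |(-9s + 3)/(s - 11) − 3| < 96|s − 3|/(8·4) = 3|s − 3|, which is < eps once |s − 3| < (1/3)eps.
Take delta = min(4, (1/3)eps). Then 0 < |s − 3| < delta forces both bounds, so |(-9s + 3)/(s - 11) − 3| < eps.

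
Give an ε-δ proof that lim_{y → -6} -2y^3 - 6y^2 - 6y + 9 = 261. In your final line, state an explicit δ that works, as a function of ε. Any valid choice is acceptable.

Let ε > 0. We want δ > 0 such that 0 < |y + 6| < δ implies |(-2y^3 - 6y^2 - 6y + 9) − 261| < ε.
(-2y^3 - 6y^2 - 6y + 9) − 261 = -2y^3 - 6y^2 - 6y - 252 = (y + 6)(-2y^2 + 6y - 42).
So |(-2y^3 - 6y^2 - 6y + 9) − 261| = |y + 6|·|-2y^2 + 6y - 42|.
Require δ ≤ 2. Then |y + 6| < 2 gives |y| < 8, and by the triangle inequality |-2y^2 + 6y - 42| ≤ 2·8^2 + 6·8 + 42 = 218.
Hence |(-2y^3 - 6y^2 - 6y + 9) − 261| ≤ 218|y + 6| < ε provided |y + 6| < ε/218.
Take δ = min(2, ε/218). Then 0 < |y + 6| < δ gives both |y + 6| < 2 and |y + 6| < ε/218, so |(-2y^3 - 6y^2 - 6y + 9) − 261| < ε.

δ = min(2, ε/218)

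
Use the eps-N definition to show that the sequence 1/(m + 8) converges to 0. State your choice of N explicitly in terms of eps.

N = 1/eps

Fix eps > 0. For m ≥ 1, |1/(m + 8) − 0| = 1/(m + 8) ≤ 1/m.
We need 1/m < eps, i.e. m > 1/eps.
Take N = 1/eps. If m > N then |1/(m + 8)| ≤ 1/m < eps.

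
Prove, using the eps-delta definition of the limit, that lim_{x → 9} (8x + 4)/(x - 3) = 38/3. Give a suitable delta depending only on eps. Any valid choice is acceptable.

Fix eps > 0. We want delta > 0 with 0 < |x − 9| < delta ⇒ |(8x + 4)/(x - 3) − (38/3)| < eps.
Combining over a common denominator, (8x + 4)/(x - 3) − (38/3) = [(8x + 4)·6 − 76·(x - 3)] / [6·(x - 3)] = -28(x − 9) / (6(x - 3)).
So |(8x + 4)/(x - 3) − (38/3)| = 28|x − 9| / (6·|x − 3|).
Require delta ≤ 3, so |x − 3| ≥ |6| − |x − 9| > 6 − 3 = 3.
Hence |(8x + 4)/(x - 3) − (38/3)| < 28|x − 9|/(6·3) = (14/9)|x − 9|, which is < eps once |x − 9| < (9/14)eps.
Take delta = min(3, (9/14)eps). Then 0 < |x − 9| < delta forces both bounds, so |(8x + 4)/(x - 3) − (38/3)| < eps.

delta = min(3, (9/14)eps)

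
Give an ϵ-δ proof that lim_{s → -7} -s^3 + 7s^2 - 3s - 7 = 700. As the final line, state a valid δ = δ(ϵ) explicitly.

Suppose ϵ > 0. We want δ > 0 such that 0 < |s + 7| < δ implies |(-s^3 + 7s^2 - 3s - 7) − 700| < ϵ.
(-s^3 + 7s^2 - 3s - 7) − 700 = -s^3 + 7s^2 - 3s - 707 = (s + 7)(-s^2 + 14s - 101).
So |(-s^3 + 7s^2 - 3s - 7) − 700| = |s + 7|·|-s^2 + 14s - 101|.
Assume first that |s + 7| < 2, so |s| < 9. Then |-s^2 + 14s - 101| ≤ 9^2 + 14·9 + 101 = 308.
Hence |(-s^3 + 7s^2 - 3s - 7) − 700| ≤ 308|s + 7| < ϵ provided |s + 7| < ϵ/308.
Take δ = min(2, ϵ/308). Then 0 < |s + 7| < δ gives both |s + 7| < 2 and |s + 7| < ϵ/308, so |(-s^3 + 7s^2 - 3s - 7) − 700| < ϵ.

δ = min(2, ϵ/308)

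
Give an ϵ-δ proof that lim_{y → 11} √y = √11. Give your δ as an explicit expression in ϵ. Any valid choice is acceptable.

δ = min(11, √11·ϵ)

Suppose ϵ > 0. We want δ > 0 such that 0 < |y − 11| < δ implies |√y − √11| < ϵ.
Multiplying by the conjugate, |√y − √11| = |y − 11|/(√y + √11).
Restrict δ ≤ 11 so that |y − 11| < 11 forces y > 0, and then √y + √11 > √11.
Hence |√y − √11| < |y − 11|/√11, which is < ϵ once |y − 11| < √11·ϵ.
Take δ = min(11, √11·ϵ). If 0 < |y − 11| < δ then y > 0 and |√y − √11| < |y − 11|/√11 < ϵ.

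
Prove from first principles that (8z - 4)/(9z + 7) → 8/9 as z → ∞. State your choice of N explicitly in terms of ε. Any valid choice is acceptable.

N = (92/81)/ε

Let ε > 0. We seek N > 0 such that z > N implies |(8z - 4)/(9z + 7) − (8/9)| < ε.
(8z - 4)/(9z + 7) − (8/9) = (9(8z - 4) − 8(9z + 7)) / (9(9z + 7)) = -92/(9(9z + 7)).
For z > 0 we have 9z + 7 > 9z, so |(8z - 4)/(9z + 7) − (8/9)| = 92/(9(9z + 7)) < 92/(9·9z) = (92/81)/z.
Thus |(8z - 4)/(9z + 7) − (8/9)| < ε whenever z > (92/81)/ε.
Take N = (92/81)/ε. If z > N then |(8z - 4)/(9z + 7) − (8/9)| < (92/81)/z < ε.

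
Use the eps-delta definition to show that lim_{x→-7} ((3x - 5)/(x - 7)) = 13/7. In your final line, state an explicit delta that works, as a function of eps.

delta = min(7, (49/8)eps)

Let eps > 0. We want delta > 0 with 0 < |x + 7| < delta ⇒ |(3x - 5)/(x - 7) − (13/7)| < eps.
Combining over a common denominator, (3x - 5)/(x - 7) − (13/7) = [(3x - 5)·(-14) − (-26)·(x - 7)] / [(-14)·(x - 7)] = -16(x + 7) / ((-14)(x - 7)).
So |(3x - 5)/(x - 7) − (13/7)| = 16|x + 7| / (14·|x − 7|).
Require delta ≤ 7, so |x − 7| ≥ |-14| − |x + 7| > 14 − 7 = 7.
Hence |(3x - 5)/(x - 7) − (13/7)| < 16|x + 7|/(14·7) = (8/49)|x + 7|, which is < eps once |x + 7| < (49/8)eps.
Take delta = min(7, (49/8)eps). Then 0 < |x + 7| < delta forces both bounds, so |(3x - 5)/(x - 7) − (13/7)| < eps.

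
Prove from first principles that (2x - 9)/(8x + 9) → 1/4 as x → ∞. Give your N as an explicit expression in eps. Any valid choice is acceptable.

N = (45/32)/eps

Suppose eps > 0. We seek N > 0 such that x > N implies |(2x - 9)/(8x + 9) − (1/4)| < eps.
(2x - 9)/(8x + 9) − (1/4) = (8(2x - 9) − 2(8x + 9)) / (8(8x + 9)) = -90/(8(8x + 9)).
For x > 0 we have 8x + 9 > 8x, so |(2x - 9)/(8x + 9) − (1/4)| = 90/(8(8x + 9)) < 90/(8·8x) = (45/32)/x.
Thus |(2x - 9)/(8x + 9) − (1/4)| < eps whenever x > (45/32)/eps.
Take N = (45/32)/eps. If x > N then |(2x - 9)/(8x + 9) − (1/4)| < (45/32)/x < eps.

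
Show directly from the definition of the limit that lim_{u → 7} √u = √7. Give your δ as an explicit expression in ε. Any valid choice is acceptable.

Let ε > 0. We want δ > 0 such that 0 < |u − 7| < δ implies |√u − √7| < ε.
Rationalise: √u − √7 = (u − 7)/(√u + √7), so |√u − √7| = |u − 7|/(√u + √7).
Restrict δ ≤ 7 so that |u − 7| < 7 forces u > 0, and then √u + √7 > √7.
Hence |√u − √7| < |u − 7|/√7, which is < ε once |u − 7| < √7·ε.
Take δ = min(7, √7·ε). If 0 < |u − 7| < δ then u > 0 and |√u − √7| < |u − 7|/√7 < ε.

δ = min(7, √7·ε)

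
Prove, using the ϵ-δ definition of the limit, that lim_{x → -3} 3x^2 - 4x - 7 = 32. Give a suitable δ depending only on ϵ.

δ = min(2, ϵ/28)

Suppose ϵ > 0. We want δ > 0 such that 0 < |x + 3| < δ implies |(3x^2 - 4x - 7) − 32| < ϵ.
(3x^2 - 4x - 7) − 32 = 3x^2 - 4x - 39 = (x + 3)(3x - 13).
So |(3x^2 - 4x - 7) − 32| = |x + 3|·|3x - 13|.
Assume first that |x + 3| < 2, so |x| < 5. Then |3x - 13| ≤ 3·5 + 13 = 28.
Hence |(3x^2 - 4x - 7) − 32| ≤ 28|x + 3| < ϵ provided |x + 3| < ϵ/28.
Choosing δ = min(2, ϵ/28) ensures both conditions, hence |(3x^2 - 4x - 7) − 32| < ϵ.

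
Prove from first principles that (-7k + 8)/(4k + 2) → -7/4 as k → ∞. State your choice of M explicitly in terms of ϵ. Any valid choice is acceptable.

Fix ϵ > 0. For k ≥ 1, |(-7k + 8)/(4k + 2) + 7/4| = |46|/(4(4k + 2)) = 46/(4(4k + 2)).
Since 4k + 2 ≥ 4k for k ≥ 1, this is ≤ 46/(4·4k) = (23/8)/k.
So |(-7k + 8)/(4k + 2) + 7/4| < ϵ whenever k > (23/8)/ϵ.
Take M = (23/8)/ϵ. If k > M then |(-7k + 8)/(4k + 2) + 7/4| ≤ (23/8)/k < ϵ.

M = (23/8)/ϵ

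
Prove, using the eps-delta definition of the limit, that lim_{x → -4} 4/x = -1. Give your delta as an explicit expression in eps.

delta = min(2, 2eps)

Let eps > 0 be given. We seek delta > 0 such that 0 < |x + 4| < delta implies |4/x + 1| < eps.
|4/x + 1| = 4·|-4 − x|/(4·|x|) = 4|x + 4|/(4|x|).
Restrict delta ≤ 2. Then |x + 4| < 2 gives |x| > 2, so 4|x| > 8.
Then |4/x + 1| < 4|x + 4|/8, which is < eps when |x + 4| < 2eps.
Take delta = min(2, 2eps). Then 0 < |x + 4| < delta gives both |x + 4| < 2 and |x + 4| < 2eps, so |4/x + 1| < eps.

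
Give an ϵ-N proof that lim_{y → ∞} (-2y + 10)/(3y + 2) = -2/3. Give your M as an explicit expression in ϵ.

Let ϵ > 0 be given. We seek M > 0 such that y > M implies |(-2y + 10)/(3y + 2) + 2/3| < ϵ.
(-2y + 10)/(3y + 2) + 2/3 = (3(-2y + 10) − (-2)(3y + 2)) / (3(3y + 2)) = 34/(3(3y + 2)).
For y > 0 we have 3y + 2 > 3y, so |(-2y + 10)/(3y + 2) + 2/3| = 34/(3(3y + 2)) < 34/(3·3y) = (34/9)/y.
Thus |(-2y + 10)/(3y + 2) + 2/3| < ϵ whenever y > (34/9)/ϵ.
Take M = (34/9)/ϵ. If y > M then |(-2y + 10)/(3y + 2) + 2/3| < (34/9)/y < ϵ.

M = (34/9)/ϵ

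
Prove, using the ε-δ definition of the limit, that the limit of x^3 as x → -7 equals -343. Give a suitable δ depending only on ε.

δ = min(1, ε/169)

Let ε > 0. We seek δ > 0 with 0 < |x + 7| < δ ⇒ |x^3 + 343| < ε.
Factor: x^3 + 343 = (x + 7)(x^2 - 7x + 49), so |x^3 + 343| = |x + 7|·|x^2 - 7x + 49|.
Impose δ ≤ 1 so that |x| < 8; then |x^2 - 7x + 49| ≤ 169.
Hence |x^3 + 343| ≤ 169|x + 7|, which is < ε once |x + 7| < ε/169.
Take δ = min(1, ε/169). If 0 < |x + 7| < δ then both bounds hold and |x^3 + 343| ≤ 169|x + 7| < 169·(ε/169) = ε.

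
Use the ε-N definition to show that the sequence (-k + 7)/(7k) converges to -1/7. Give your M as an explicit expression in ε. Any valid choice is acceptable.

M = 1/ε

Let ε > 0 be given. For k ≥ 1, |(-k + 7)/(7k) + 1/7| = |49|/(7(7k)) = 49/(7(7k)).
Since 7k ≥ 7k for k ≥ 1, this is ≤ 49/(7·7k) = 1/k.
So |(-k + 7)/(7k) + 1/7| < ε whenever k > 1/ε.
Take M = 1/ε. If k > M then |(-k + 7)/(7k) + 1/7| ≤ 1/k < ε.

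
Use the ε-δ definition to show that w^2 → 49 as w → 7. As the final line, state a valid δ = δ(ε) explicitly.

Suppose ε > 0. We seek δ > 0 with 0 < |w − 7| < δ ⇒ |w^2 − 49| < ε.
Factor: w^2 − 49 = (w − 7)(w + 7), so |w^2 − 49| = |w − 7|·|w + 7|.
Restrict δ ≤ 1. Then |w − 7| < 1 gives |w| < 8, so by the triangle inequality |w + 7| ≤ 8 + 7 = 15.
Hence |w^2 − 49| ≤ 15|w − 7|, which is < ε once |w − 7| < ε/15.
Take δ = min(1, ε/15). If 0 < |w − 7| < δ then both bounds hold and |w^2 − 49| ≤ 15|w − 7| < 15·(ε/15) = ε.

δ = min(1, ε/15)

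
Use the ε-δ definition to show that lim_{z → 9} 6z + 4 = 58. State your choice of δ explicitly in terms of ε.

δ = ε/6

Suppose ε > 0. We need δ > 0 so that 0 < |z − 9| < δ implies |(6z + 4) − 58| < ε.
|(6z + 4) − 58| = |6z - 54| = 6|z − 9|.
Thus it suffices that |z − 9| < ε/6.
Take δ = ε/6. If 0 < |z − 9| < δ then |(6z + 4) − 58| = 6|z − 9| < 6·(ε/6) = ε.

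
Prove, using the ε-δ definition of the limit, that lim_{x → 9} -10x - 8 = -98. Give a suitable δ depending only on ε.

δ = ε/10

Let ε > 0. We need δ > 0 so that 0 < |x − 9| < δ implies |(-10x - 8) + 98| < ε.
|(-10x - 8) + 98| = |-10x + 90| = 10|x − 9|.
So 10|x − 9| < ε exactly when |x − 9| < ε/10.
Choosing δ = ε/10 gives |(-10x - 8) + 98| = 10|x − 9| < ε whenever |x − 9| < δ.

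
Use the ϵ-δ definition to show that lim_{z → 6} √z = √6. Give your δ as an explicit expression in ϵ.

δ = min(6, √6·ϵ)

Fix ϵ > 0. We want δ > 0 such that 0 < |z − 6| < δ implies |√z − √6| < ϵ.
Multiplying by the conjugate, |√z − √6| = |z − 6|/(√z + √6).
Restrict δ ≤ 6 so that |z − 6| < 6 forces z > 0, and then √z + √6 > √6.
Hence |√z − √6| < |z − 6|/√6, which is < ϵ once |z − 6| < √6·ϵ.
Take δ = min(6, √6·ϵ). If 0 < |z − 6| < δ then z > 0 and |√z − √6| < |z − 6|/√6 < ϵ.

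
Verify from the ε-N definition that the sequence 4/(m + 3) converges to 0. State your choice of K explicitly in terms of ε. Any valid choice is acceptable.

K = 4/ε

Let ε > 0 be given. For m ≥ 1, |4/(m + 3) − 0| = 4/(m + 3) ≤ 4/m.
We need 4/m < ε, i.e. m > 4/ε.
Take K = 4/ε. If m > K then |4/(m + 3)| ≤ 4/m < ε.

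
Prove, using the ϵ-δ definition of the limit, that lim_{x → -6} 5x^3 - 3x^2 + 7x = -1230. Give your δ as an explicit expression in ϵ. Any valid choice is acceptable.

δ = min(1, ϵ/681)

Let ϵ > 0 be given. We want δ > 0 such that 0 < |x + 6| < δ implies |(5x^3 - 3x^2 + 7x) + 1230| < ϵ.
(5x^3 - 3x^2 + 7x) + 1230 = 5x^3 - 3x^2 + 7x + 1230 = (x + 6)(5x^2 - 33x + 205).
So |(5x^3 - 3x^2 + 7x) + 1230| = |x + 6|·|5x^2 - 33x + 205|.
Require δ ≤ 1. Then |x + 6| < 1 gives |x| < 7, and by the triangle inequality |5x^2 - 33x + 205| ≤ 5·7^2 + 33·7 + 205 = 681.
Hence |(5x^3 - 3x^2 + 7x) + 1230| ≤ 681|x + 6| < ϵ provided |x + 6| < ϵ/681.
Take δ = min(1, ϵ/681). Then 0 < |x + 6| < δ gives both |x + 6| < 1 and |x + 6| < ϵ/681, so |(5x^3 - 3x^2 + 7x) + 1230| < ϵ.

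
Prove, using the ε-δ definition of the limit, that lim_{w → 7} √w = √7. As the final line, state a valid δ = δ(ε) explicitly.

δ = min(7, √7·ε)

Let ε > 0. We want δ > 0 such that 0 < |w − 7| < δ implies |√w − √7| < ε.
Multiplying by the conjugate, |√w − √7| = |w − 7|/(√w + √7).
Restrict δ ≤ 7 so that |w − 7| < 7 forces w > 0, and then √w + √7 > √7.
Hence |√w − √7| < |w − 7|/√7, which is < ε once |w − 7| < √7·ε.
Take δ = min(7, √7·ε). If 0 < |w − 7| < δ then w > 0 and |√w − √7| < |w − 7|/√7 < ε.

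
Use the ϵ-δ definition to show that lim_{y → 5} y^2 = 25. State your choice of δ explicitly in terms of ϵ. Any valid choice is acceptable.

Let ϵ > 0. We seek δ > 0 with 0 < |y − 5| < δ ⇒ |y^2 − 25| < ϵ.
Factor: y^2 − 25 = (y − 5)(y + 5), so |y^2 − 25| = |y − 5|·|y + 5|.
Restrict δ ≤ 1. Then |y − 5| < 1 gives |y| < 6, so by the triangle inequality |y + 5| ≤ 6 + 5 = 11.
Hence |y^2 − 25| ≤ 11|y − 5|, which is < ϵ once |y − 5| < ϵ/11.
Take δ = min(1, ϵ/11). If 0 < |y − 5| < δ then both bounds hold and |y^2 − 25| ≤ 11|y − 5| < 11·(ϵ/11) = ϵ.

δ = min(1, ϵ/11)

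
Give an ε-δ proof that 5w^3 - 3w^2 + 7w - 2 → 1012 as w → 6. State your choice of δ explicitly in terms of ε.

Fix ε > 0. We want δ > 0 such that 0 < |w − 6| < δ implies |(5w^3 - 3w^2 + 7w - 2) − 1012| < ε.
(5w^3 - 3w^2 + 7w - 2) − 1012 = 5w^3 - 3w^2 + 7w - 1014 = (w − 6)(5w^2 + 27w + 169).
So |(5w^3 - 3w^2 + 7w - 2) − 1012| = |w − 6|·|5w^2 + 27w + 169|.
Require δ ≤ 1. Then |w − 6| < 1 gives |w| < 7, and by the triangle inequality |5w^2 + 27w + 169| ≤ 5·7^2 + 27·7 + 169 = 603.
Hence |(5w^3 - 3w^2 + 7w - 2) − 1012| ≤ 603|w − 6| < ε provided |w − 6| < ε/603.
Choosing δ = min(1, ε/603) ensures both conditions, hence |(5w^3 - 3w^2 + 7w - 2) − 1012| < ε.

δ = min(1, ε/603)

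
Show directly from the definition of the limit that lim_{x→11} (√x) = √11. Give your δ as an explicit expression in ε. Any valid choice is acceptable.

Let ε > 0. We want δ > 0 such that 0 < |x − 11| < δ implies |√x − √11| < ε.
Rationalise: √x − √11 = (x − 11)/(√x + √11), so |√x − √11| = |x − 11|/(√x + √11).
Restrict δ ≤ 11 so that |x − 11| < 11 forces x > 0, and then √x + √11 > √11.
Hence |√x − √11| < |x − 11|/√11, which is < ε once |x − 11| < √11·ε.
Take δ = min(11, √11·ε). If 0 < |x − 11| < δ then x > 0 and |√x − √11| < |x − 11|/√11 < ε.

δ = min(11, √11·ε)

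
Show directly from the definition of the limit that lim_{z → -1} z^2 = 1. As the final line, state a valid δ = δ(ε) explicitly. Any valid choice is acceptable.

δ = min(1, ε/3)

Suppose ε > 0. We seek δ > 0 with 0 < |z + 1| < δ ⇒ |z^2 − 1| < ε.
Factor: z^2 − 1 = (z + 1)(z - 1), so |z^2 − 1| = |z + 1|·|z - 1|.
Restrict δ ≤ 1. Then |z + 1| < 1 gives |z| < 2, so by the triangle inequality |z - 1| ≤ 2 + 1 = 3.
Hence |z^2 − 1| ≤ 3|z + 1|, which is < ε once |z + 1| < ε/3.
Take δ = min(1, ε/3). If 0 < |z + 1| < δ then both bounds hold and |z^2 − 1| ≤ 3|z + 1| < 3·(ε/3) = ε.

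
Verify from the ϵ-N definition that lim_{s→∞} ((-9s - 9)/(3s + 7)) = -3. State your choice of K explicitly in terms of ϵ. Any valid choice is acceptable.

Suppose ϵ > 0. We seek K > 0 such that s > K implies |(-9s - 9)/(3s + 7) + 3| < ϵ.
(-9s - 9)/(3s + 7) + 3 = (3(-9s - 9) − (-9)(3s + 7)) / (3(3s + 7)) = 36/(3(3s + 7)).
For s > 0 we have 3s + 7 > 3s, so |(-9s - 9)/(3s + 7) + 3| = 36/(3(3s + 7)) < 36/(3·3s) = 4/s.
Thus |(-9s - 9)/(3s + 7) + 3| < ϵ whenever s > 4/ϵ.
Take K = 4/ϵ. If s > K then |(-9s - 9)/(3s + 7) + 3| < 4/s < ϵ.

K = 4/ϵ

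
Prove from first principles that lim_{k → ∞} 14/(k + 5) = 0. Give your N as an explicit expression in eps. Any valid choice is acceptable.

N = 14/eps

Let eps > 0. For k ≥ 1, |14/(k + 5) − 0| = 14/(k + 5) ≤ 14/k.
We need 14/k < eps, i.e. k > 14/eps.
Take N = 14/eps. If k > N then |14/(k + 5)| ≤ 14/k < eps.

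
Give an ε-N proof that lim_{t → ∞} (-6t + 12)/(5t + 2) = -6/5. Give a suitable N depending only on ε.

Suppose ε > 0. We seek N > 0 such that t > N implies |(-6t + 12)/(5t + 2) + 6/5| < ε.
(-6t + 12)/(5t + 2) + 6/5 = (5(-6t + 12) − (-6)(5t + 2)) / (5(5t + 2)) = 72/(5(5t + 2)).
For t > 0 we have 5t + 2 > 5t, so |(-6t + 12)/(5t + 2) + 6/5| = 72/(5(5t + 2)) < 72/(5·5t) = (72/25)/t.
Thus |(-6t + 12)/(5t + 2) + 6/5| < ε whenever t > (72/25)/ε.
Take N = (72/25)/ε. If t > N then |(-6t + 12)/(5t + 2) + 6/5| < (72/25)/t < ε.

N = (72/25)/ε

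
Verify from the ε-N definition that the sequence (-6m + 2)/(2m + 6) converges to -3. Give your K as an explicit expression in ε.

Fix ε > 0. For m ≥ 1, |(-6m + 2)/(2m + 6) + 3| = |40|/(2(2m + 6)) = 40/(2(2m + 6)).
Since 2m + 6 ≥ 2m for m ≥ 1, this is ≤ 40/(2·2m) = 10/m.
So |(-6m + 2)/(2m + 6) + 3| < ε whenever m > 10/ε.
Take K = 10/ε. If m > K then |(-6m + 2)/(2m + 6) + 3| ≤ 10/m < ε.

K = 10/ε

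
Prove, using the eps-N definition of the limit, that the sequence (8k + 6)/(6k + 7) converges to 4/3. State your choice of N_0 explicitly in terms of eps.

Let eps > 0. For k ≥ 1, |(8k + 6)/(6k + 7) − (4/3)| = |-20|/(6(6k + 7)) = 20/(6(6k + 7)).
Since 6k + 7 ≥ 6k for k ≥ 1, this is ≤ 20/(6·6k) = (5/9)/k.
So |(8k + 6)/(6k + 7) − (4/3)| < eps whenever k > (5/9)/eps.
Take N_0 = (5/9)/eps. If k > N_0 then |(8k + 6)/(6k + 7) − (4/3)| ≤ (5/9)/k < eps.

N_0 = (5/9)/eps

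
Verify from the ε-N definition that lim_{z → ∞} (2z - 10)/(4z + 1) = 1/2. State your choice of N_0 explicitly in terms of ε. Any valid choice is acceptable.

Suppose ε > 0. We seek N_0 > 0 such that z > N_0 implies |(2z - 10)/(4z + 1) − (1/2)| < ε.
(2z - 10)/(4z + 1) − (1/2) = (4(2z - 10) − 2(4z + 1)) / (4(4z + 1)) = -42/(4(4z + 1)).
For z > 0 we have 4z + 1 > 4z, so |(2z - 10)/(4z + 1) − (1/2)| = 42/(4(4z + 1)) < 42/(4·4z) = (21/8)/z.
Thus |(2z - 10)/(4z + 1) − (1/2)| < ε whenever z > (21/8)/ε.
Take N_0 = (21/8)/ε. If z > N_0 then |(2z - 10)/(4z + 1) − (1/2)| < (21/8)/z < ε.

N_0 = (21/8)/ε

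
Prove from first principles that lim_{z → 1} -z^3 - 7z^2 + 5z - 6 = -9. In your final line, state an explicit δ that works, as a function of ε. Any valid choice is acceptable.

Let ε > 0 be given. We want δ > 0 such that 0 < |z − 1| < δ implies |(-z^3 - 7z^2 + 5z - 6) + 9| < ε.
(-z^3 - 7z^2 + 5z - 6) + 9 = -z^3 - 7z^2 + 5z + 3 = (z − 1)(-z^2 - 8z - 3).
So |(-z^3 - 7z^2 + 5z - 6) + 9| = |z − 1|·|-z^2 - 8z - 3|.
Require δ ≤ 1. Then |z − 1| < 1 gives |z| < 2, and by the triangle inequality |-z^2 - 8z - 3| ≤ 2^2 + 8·2 + 3 = 23.
Hence |(-z^3 - 7z^2 + 5z - 6) + 9| ≤ 23|z − 1| < ε provided |z − 1| < ε/23.
Choosing δ = min(1, ε/23) ensures both conditions, hence |(-z^3 - 7z^2 + 5z - 6) + 9| < ε.

δ = min(1, ε/23)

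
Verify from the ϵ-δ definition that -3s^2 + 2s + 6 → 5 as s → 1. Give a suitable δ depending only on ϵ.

δ = min(2, ϵ/10)

Fix ϵ > 0. We want δ > 0 such that 0 < |s − 1| < δ implies |(-3s^2 + 2s + 6) − 5| < ϵ.
(-3s^2 + 2s + 6) − 5 = -3s^2 + 2s + 1 = (s − 1)(-3s - 1).
So |(-3s^2 + 2s + 6) − 5| = |s − 1|·|-3s - 1|.
Assume first that |s − 1| < 2, so |s| < 3. Then |-3s - 1| ≤ 3·3 + 1 = 10.
Hence |(-3s^2 + 2s + 6) − 5| ≤ 10|s − 1| < ϵ provided |s − 1| < ϵ/10.
Choosing δ = min(2, ϵ/10) ensures both conditions, hence |(-3s^2 + 2s + 6) − 5| < ϵ.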